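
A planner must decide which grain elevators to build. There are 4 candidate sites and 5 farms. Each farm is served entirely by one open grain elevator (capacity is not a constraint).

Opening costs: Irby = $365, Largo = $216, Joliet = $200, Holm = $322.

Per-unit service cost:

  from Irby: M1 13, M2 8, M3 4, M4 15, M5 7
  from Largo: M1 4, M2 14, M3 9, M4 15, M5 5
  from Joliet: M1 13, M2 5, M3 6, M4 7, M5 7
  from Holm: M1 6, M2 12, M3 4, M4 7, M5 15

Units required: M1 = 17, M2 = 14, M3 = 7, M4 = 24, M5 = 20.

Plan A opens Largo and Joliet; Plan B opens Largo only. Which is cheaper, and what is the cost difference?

Plan A is cheaper by 139.

Plan A: {Largo, Joliet}: M1→Largo 4·17=68, M2→Joliet 5·14=70, M3→Joliet 6·7=42, M4→Joliet 7·24=168, M5→Largo 5·20=100. Service 448; fixed 416; total 864.
Plan B: {Largo}: M1→Largo 4·17=68, M2→Largo 14·14=196, M3→Largo 9·7=63, M4→Largo 15·24=360, M5→Largo 5·20=100. Service 787; fixed 216; total 1003.
Difference: |864 − 1003| = 139.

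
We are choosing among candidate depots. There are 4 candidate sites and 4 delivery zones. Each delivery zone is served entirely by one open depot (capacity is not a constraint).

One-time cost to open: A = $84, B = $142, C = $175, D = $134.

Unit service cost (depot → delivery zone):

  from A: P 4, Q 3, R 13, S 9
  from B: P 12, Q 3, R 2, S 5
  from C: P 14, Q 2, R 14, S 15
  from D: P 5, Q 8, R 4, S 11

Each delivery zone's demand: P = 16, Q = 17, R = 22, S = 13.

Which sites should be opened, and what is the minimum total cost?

Open A and B; minimum total cost 450.

For any fixed open set, each delivery zone goes to its cheapest open site; total = fixed + service.
{A, B}: P→A 4·16=64, Q→A 3·17=51, R→B 2·22=44, S→B 5·13=65. Service 224; fixed 226; total 450.
{B}: service 352 + fixed 142 = 494
{B, D}: service 240 + fixed 276 = 516
{A, B, C, D}: P→A 4·16=64, Q→C 2·17=34, R→B 2·22=44, S→B 5·13=65. Service 207; fixed 535; total 742.
(All 15 nonempty subsets were checked; A and B is lowest.)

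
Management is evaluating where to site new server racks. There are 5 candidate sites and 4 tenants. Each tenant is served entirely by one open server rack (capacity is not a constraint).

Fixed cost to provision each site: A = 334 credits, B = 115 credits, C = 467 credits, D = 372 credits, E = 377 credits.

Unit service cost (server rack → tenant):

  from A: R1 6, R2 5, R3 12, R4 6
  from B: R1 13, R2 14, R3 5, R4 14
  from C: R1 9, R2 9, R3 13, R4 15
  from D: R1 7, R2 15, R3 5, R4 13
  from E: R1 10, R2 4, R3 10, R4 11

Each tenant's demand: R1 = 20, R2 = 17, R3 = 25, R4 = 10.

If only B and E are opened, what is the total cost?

Total cost: 995

Each tenant is assigned to its cheapest site among the open ones.
{B, E}: R1→E 10·20=200, R2→E 4·17=68, R3→B 5·25=125, R4→E 11·10=110. Service 503; fixed 492; total 995.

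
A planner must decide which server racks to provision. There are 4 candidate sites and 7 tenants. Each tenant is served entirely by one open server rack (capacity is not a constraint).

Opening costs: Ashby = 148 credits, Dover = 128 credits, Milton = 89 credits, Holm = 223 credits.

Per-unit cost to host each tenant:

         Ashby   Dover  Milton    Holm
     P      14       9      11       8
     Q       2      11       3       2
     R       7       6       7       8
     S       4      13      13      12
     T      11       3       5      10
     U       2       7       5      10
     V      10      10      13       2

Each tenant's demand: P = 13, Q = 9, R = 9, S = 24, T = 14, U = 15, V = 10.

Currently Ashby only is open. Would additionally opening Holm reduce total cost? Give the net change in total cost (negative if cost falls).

No — net change +51 (cost rises by 51).

Current service cost with {Ashby}: 643.
Adding Holm: each tenant re-picks its cheapest; new service cost 471, saving 172.
Extra fixed cost: 223. Net change = 223 − 172 = 51.
(Totals: 791 → 842.)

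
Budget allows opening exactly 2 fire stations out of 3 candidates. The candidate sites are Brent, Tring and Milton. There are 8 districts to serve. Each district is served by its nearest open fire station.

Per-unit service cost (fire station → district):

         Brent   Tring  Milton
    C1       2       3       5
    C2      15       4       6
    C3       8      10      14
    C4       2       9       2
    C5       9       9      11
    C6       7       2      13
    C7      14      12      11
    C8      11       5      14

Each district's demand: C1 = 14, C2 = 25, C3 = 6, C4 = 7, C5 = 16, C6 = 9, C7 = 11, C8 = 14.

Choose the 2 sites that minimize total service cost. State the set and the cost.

With exactly 2 open, each district uses its cheapest among the chosen.
{Brent, Tring}: C1→Brent 2·14=28, C2→Tring 4·25=100, C3→Brent 8·6=48, C4→Brent 2·7=14, C5→Brent 9·16=144, C6→Tring 2·9=18, C7→Tring 12·11=132, C8→Tring 5·14=70. Service cost 554.
{Tring, Milton}: service cost 569
{Brent, Milton}: service cost 722
Among all 3 size-2 choices, {Brent, Tring} is lowest.

Choose Brent and Tring; total service cost 554.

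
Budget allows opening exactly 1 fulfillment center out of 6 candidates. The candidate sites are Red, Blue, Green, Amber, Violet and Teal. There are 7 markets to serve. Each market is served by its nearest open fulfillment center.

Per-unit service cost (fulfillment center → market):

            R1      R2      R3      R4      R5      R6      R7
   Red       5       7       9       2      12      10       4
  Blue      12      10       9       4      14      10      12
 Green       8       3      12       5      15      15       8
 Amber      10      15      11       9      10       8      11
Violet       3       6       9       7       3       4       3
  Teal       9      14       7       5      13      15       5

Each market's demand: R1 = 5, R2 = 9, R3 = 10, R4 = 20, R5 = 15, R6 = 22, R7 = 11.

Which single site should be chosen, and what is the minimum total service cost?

Choose Violet only; total service cost 465.

With exactly 1 open, each market uses its cheapest among the chosen.
{Violet}: R1→Violet 3·5=15, R2→Violet 6·9=54, R3→Violet 9·10=90, R4→Violet 7·20=140, R5→Violet 3·15=45, R6→Violet 4·22=88, R7→Violet 3·11=33. Service cost 465.
{Red}: service cost 662
{Blue}: service cost 882
Among all 6 size-1 choices, {Violet} is lowest.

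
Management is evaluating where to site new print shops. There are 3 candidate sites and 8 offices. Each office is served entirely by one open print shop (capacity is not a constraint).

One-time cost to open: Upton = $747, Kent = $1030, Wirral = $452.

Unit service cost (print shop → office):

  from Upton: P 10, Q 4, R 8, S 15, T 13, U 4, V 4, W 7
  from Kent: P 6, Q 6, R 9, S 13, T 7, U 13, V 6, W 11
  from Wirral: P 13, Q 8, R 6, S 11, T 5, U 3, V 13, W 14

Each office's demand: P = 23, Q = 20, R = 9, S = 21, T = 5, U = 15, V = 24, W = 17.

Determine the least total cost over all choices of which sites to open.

Minimum total cost: 1784

For any fixed open set, each office goes to its cheapest open site; total = fixed + service.
{Upton}: P→Upton 10·23=230, Q→Upton 4·20=80, R→Upton 8·9=72, S→Upton 15·21=315, T→Upton 13·5=65, U→Upton 4·15=60, V→Upton 4·24=96, W→Upton 7·17=119. Service 1037; fixed 747; total 1784.
{Wirral}: service 1364 + fixed 452 = 1816
{Upton, Wirral}: P→Upton 10·23=230, Q→Upton 4·20=80, R→Wirral 6·9=54, S→Wirral 11·21=231, T→Wirral 5·5=25, U→Wirral 3·15=45, V→Upton 4·24=96, W→Upton 7·17=119. Service 880; fixed 1199; total 2079.
{Upton, Kent, Wirral}: service 788 + fixed 2229 = 3017
No other subset beats 1784.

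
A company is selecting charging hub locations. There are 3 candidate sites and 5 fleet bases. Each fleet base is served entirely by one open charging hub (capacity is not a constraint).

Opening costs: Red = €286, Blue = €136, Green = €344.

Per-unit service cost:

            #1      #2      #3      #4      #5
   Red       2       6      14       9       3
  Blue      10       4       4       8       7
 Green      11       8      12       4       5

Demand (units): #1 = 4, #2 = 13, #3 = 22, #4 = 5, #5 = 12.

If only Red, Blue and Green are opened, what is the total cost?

Total cost: 970

Each fleet base is assigned to its cheapest site among the open ones.
{Red, Blue, Green}: #1→Red 2·4=8, #2→Blue 4·13=52, #3→Blue 4·22=88, #4→Green 4·5=20, #5→Red 3·12=36. Service 204; fixed 766; total 970.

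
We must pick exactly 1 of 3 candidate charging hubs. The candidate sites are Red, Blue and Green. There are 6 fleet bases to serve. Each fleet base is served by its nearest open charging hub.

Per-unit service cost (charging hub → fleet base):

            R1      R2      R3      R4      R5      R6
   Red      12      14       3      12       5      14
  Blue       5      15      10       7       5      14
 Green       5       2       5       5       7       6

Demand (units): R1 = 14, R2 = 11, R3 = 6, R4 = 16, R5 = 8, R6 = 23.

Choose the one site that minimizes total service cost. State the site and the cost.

With exactly 1 open, each fleet base uses its cheapest among the chosen.
{Green}: R1→Green 5·14=70, R2→Green 2·11=22, R3→Green 5·6=30, R4→Green 5·16=80, R5→Green 7·8=56, R6→Green 6·23=138. Service cost 396.
{Blue}: service cost 769
{Red}: service cost 894
Among all 3 size-1 choices, {Green} is lowest.

Choose Green only; total service cost 396.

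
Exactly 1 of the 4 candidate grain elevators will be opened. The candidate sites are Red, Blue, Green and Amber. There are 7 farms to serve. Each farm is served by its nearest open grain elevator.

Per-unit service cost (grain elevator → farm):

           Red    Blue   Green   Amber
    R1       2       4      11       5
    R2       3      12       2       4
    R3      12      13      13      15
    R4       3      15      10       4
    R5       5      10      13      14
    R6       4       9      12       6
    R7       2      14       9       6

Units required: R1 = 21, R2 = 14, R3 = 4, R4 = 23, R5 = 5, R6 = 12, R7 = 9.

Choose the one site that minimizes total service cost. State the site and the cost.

Choose Red only; total service cost 292.

With exactly 1 open, each farm uses its cheapest among the chosen.
{Red}: R1→Red 2·21=42, R2→Red 3·14=42, R3→Red 12·4=48, R4→Red 3·23=69, R5→Red 5·5=25, R6→Red 4·12=48, R7→Red 2·9=18. Service cost 292.
{Amber}: service cost 509
{Green}: service cost 831
Among all 4 size-1 choices, {Red} is lowest.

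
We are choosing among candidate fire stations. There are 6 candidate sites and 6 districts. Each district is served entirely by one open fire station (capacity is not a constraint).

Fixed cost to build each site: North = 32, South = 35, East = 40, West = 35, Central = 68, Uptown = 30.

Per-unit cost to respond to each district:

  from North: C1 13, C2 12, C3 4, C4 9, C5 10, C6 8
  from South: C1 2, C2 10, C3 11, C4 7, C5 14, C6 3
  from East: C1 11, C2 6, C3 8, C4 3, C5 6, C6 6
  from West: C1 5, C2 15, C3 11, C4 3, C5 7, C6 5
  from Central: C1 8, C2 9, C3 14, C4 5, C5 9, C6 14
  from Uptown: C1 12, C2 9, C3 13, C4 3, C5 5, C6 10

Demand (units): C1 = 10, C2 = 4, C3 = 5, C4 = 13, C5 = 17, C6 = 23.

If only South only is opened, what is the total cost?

Each district is assigned to its cheapest site among the open ones.
{South}: C1→South 2·10=20, C2→South 10·4=40, C3→South 11·5=55, C4→South 7·13=91, C5→South 14·17=238, C6→South 3·23=69. Service 513; fixed 35; total 548.

Total cost: 548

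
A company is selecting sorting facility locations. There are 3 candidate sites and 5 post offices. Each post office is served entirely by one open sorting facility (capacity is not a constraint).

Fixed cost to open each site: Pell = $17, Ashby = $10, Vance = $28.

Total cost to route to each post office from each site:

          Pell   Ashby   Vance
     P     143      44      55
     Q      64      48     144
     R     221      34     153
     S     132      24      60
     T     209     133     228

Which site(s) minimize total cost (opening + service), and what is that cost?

Open Ashby only; minimum total cost 293.

For any fixed open set, each post office goes to its cheapest open site; total = fixed + service.
{Ashby}: P→Ashby 44, Q→Ashby 48, R→Ashby 34, S→Ashby 24, T→Ashby 133. Service 283; fixed 10; total 293.
{Pell, Ashby}: service 283 + fixed 27 = 310
{Ashby, Vance}: P→Ashby 44, Q→Ashby 48, R→Ashby 34, S→Ashby 24, T→Ashby 133. Service 283; fixed 38; total 321.
{Pell, Ashby, Vance}: service 283 + fixed 55 = 338
No other subset beats 293.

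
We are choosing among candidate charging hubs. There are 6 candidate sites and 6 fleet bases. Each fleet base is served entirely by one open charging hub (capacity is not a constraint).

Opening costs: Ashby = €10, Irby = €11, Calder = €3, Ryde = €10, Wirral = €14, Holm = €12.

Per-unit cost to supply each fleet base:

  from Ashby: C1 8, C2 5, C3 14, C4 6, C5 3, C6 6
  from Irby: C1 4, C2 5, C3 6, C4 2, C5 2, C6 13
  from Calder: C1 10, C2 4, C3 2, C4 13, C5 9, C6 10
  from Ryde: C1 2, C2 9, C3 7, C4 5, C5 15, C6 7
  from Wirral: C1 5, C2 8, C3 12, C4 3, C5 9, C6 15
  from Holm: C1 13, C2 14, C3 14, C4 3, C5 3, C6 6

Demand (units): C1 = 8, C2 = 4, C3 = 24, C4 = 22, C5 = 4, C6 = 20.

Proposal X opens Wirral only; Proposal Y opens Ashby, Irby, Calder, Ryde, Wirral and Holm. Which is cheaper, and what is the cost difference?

Proposal X: {Wirral}: C1→Wirral 5·8=40, C2→Wirral 8·4=32, C3→Wirral 12·24=288, C4→Wirral 3·22=66, C5→Wirral 9·4=36, C6→Wirral 15·20=300. Service 762; fixed 14; total 776.
Proposal Y: {Ashby, Irby, Calder, Ryde, Wirral, Holm}: C1→Ryde 2·8=16, C2→Calder 4·4=16, C3→Calder 2·24=48, C4→Irby 2·22=44, C5→Irby 2·4=8, C6→Ashby 6·20=120. Service 252; fixed 60; total 312.
Difference: |776 − 312| = 464.

Proposal Y is cheaper by 464.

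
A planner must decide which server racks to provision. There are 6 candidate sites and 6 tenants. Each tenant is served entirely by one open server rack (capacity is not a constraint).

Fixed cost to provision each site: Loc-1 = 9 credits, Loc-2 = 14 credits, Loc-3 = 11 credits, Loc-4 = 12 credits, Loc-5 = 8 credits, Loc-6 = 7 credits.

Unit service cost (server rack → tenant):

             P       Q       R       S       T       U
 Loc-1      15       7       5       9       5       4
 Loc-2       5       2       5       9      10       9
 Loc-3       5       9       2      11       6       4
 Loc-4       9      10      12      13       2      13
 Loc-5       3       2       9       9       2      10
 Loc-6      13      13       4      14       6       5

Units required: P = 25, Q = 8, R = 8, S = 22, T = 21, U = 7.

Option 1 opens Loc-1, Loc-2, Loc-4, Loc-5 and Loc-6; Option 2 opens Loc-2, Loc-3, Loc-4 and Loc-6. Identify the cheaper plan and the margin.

Option 1: {Loc-1, Loc-2, Loc-4, Loc-5, Loc-6}: P→Loc-5 3·25=75, Q→Loc-2 2·8=16, R→Loc-6 4·8=32, S→Loc-1 9·22=198, T→Loc-4 2·21=42, U→Loc-1 4·7=28. Service 391; fixed 50; total 441.
Option 2: {Loc-2, Loc-3, Loc-4, Loc-6}: P→Loc-2 5·25=125, Q→Loc-2 2·8=16, R→Loc-3 2·8=16, S→Loc-2 9·22=198, T→Loc-4 2·21=42, U→Loc-3 4·7=28. Service 425; fixed 44; total 469.
Difference: |441 − 469| = 28.

Option 1 is cheaper by 28.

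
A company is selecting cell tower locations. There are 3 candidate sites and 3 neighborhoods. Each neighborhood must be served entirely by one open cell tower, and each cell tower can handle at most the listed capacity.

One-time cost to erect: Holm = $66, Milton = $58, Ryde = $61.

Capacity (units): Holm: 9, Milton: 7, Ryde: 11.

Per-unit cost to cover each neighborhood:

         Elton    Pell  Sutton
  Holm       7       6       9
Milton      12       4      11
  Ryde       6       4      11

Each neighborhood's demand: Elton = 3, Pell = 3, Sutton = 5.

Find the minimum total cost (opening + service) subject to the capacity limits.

Open {Ryde}: Elton→Ryde 6·3=18, Pell→Ryde 4·3=12, Sutton→Ryde 11·5=55.
Loads: Ryde carries 11/11. Service 85; fixed 61; total 146.
Next best feasible plan costs 202.

Minimum total cost: 146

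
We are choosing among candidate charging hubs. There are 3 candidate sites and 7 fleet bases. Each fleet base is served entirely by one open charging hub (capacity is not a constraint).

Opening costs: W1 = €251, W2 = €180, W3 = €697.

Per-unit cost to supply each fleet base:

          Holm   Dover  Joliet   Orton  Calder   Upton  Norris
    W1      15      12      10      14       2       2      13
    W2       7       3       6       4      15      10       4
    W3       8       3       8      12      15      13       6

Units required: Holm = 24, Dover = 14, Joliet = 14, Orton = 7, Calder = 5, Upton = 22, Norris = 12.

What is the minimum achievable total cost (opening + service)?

Minimum total cost: 845

For any fixed open set, each fleet base goes to its cheapest open site; total = fixed + service.
{W2}: Holm→W2 7·24=168, Dover→W2 3·14=42, Joliet→W2 6·14=84, Orton→W2 4·7=28, Calder→W2 15·5=75, Upton→W2 10·22=220, Norris→W2 4·12=48. Service 665; fixed 180; total 845.
{W1, W2}: service 424 + fixed 431 = 855
{W1}: service 976 + fixed 251 = 1227
{W1, W2, W3}: Holm→W2 7·24=168, Dover→W2 3·14=42, Joliet→W2 6·14=84, Orton→W2 4·7=28, Calder→W1 2·5=10, Upton→W1 2·22=44, Norris→W2 4·12=48. Service 424; fixed 1128; total 1552.
(All 7 nonempty subsets were checked; W2 only is lowest.)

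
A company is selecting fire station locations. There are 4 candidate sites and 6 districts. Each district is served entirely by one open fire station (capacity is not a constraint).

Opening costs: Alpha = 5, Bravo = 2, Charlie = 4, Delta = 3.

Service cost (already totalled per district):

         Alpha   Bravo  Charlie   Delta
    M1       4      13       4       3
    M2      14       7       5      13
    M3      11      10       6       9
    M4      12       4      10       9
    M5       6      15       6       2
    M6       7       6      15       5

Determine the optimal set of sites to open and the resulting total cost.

Open Bravo, Charlie and Delta; minimum total cost 34.

For any fixed open set, each district goes to its cheapest open site; total = fixed + service.
{Bravo, Charlie, Delta}: M1→Delta 3, M2→Charlie 5, M3→Charlie 6, M4→Bravo 4, M5→Delta 2, M6→Delta 5. Service 25; fixed 9; total 34.
{Bravo, Delta}: service 30 + fixed 5 = 35
{Bravo, Charlie}: service 31 + fixed 6 = 37
{Alpha, Bravo, Charlie, Delta}: M1→Delta 3, M2→Charlie 5, M3→Charlie 6, M4→Bravo 4, M5→Delta 2, M6→Delta 5. Service 25; fixed 14; total 39.
(All 15 nonempty subsets were checked; Bravo, Charlie and Delta is lowest.)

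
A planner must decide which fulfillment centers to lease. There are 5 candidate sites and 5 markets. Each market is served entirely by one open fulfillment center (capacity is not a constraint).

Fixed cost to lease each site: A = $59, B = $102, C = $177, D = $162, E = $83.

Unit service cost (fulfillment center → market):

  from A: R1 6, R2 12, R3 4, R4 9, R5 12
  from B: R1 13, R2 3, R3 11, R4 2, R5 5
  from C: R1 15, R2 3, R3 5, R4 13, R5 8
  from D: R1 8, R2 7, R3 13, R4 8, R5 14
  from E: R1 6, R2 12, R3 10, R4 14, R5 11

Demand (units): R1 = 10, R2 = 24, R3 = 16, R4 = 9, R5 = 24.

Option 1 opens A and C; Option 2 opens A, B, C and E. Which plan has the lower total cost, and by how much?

Option 1: {A, C}: R1→A 6·10=60, R2→C 3·24=72, R3→A 4·16=64, R4→A 9·9=81, R5→C 8·24=192. Service 469; fixed 236; total 705.
Option 2: {A, B, C, E}: R1→A 6·10=60, R2→B 3·24=72, R3→A 4·16=64, R4→B 2·9=18, R5→B 5·24=120. Service 334; fixed 421; total 755.
Difference: |705 − 755| = 50.

Option 1 is cheaper by 50.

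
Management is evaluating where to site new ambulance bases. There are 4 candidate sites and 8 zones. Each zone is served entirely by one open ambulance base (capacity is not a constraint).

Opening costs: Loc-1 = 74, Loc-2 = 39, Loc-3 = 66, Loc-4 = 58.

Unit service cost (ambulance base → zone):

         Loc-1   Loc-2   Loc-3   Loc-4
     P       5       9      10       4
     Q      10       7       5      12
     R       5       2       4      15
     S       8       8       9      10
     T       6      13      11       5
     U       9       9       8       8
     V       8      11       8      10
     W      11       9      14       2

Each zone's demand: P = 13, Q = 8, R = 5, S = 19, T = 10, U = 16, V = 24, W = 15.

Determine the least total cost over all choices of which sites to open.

For any fixed open set, each zone goes to its cheapest open site; total = fixed + service.
{Loc-3, Loc-4}: P→Loc-4 4·13=52, Q→Loc-3 5·8=40, R→Loc-3 4·5=20, S→Loc-3 9·19=171, T→Loc-4 5·10=50, U→Loc-3 8·16=128, V→Loc-3 8·24=192, W→Loc-4 2·15=30. Service 683; fixed 124; total 807.
{Loc-2, Loc-4}: P→Loc-4 4·13=52, Q→Loc-2 7·8=56, R→Loc-2 2·5=10, S→Loc-2 8·19=152, T→Loc-4 5·10=50, U→Loc-4 8·16=128, V→Loc-4 10·24=240, W→Loc-4 2·15=30. Service 718; fixed 97; total 815.
{Loc-2, Loc-3, Loc-4}: service 654 + fixed 163 = 817
{Loc-1, Loc-2, Loc-3, Loc-4}: service 654 + fixed 237 = 891
No other subset beats 807.

Minimum total cost: 807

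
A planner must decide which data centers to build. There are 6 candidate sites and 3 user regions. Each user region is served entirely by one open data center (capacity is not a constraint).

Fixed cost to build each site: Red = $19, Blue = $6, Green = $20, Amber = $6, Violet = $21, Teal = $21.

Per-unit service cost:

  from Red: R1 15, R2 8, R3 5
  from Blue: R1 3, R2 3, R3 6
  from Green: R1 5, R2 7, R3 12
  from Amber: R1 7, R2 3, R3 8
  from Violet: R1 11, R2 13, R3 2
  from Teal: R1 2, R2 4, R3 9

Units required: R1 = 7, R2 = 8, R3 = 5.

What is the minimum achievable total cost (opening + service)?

For any fixed open set, each user region goes to its cheapest open site; total = fixed + service.
{Blue}: R1→Blue 3·7=21, R2→Blue 3·8=24, R3→Blue 6·5=30. Service 75; fixed 6; total 81.
{Blue, Violet}: R1→Blue 3·7=21, R2→Blue 3·8=24, R3→Violet 2·5=10. Service 55; fixed 27; total 82.
{Blue, Amber}: service 75 + fixed 12 = 87
{Red, Blue, Green, Amber, Violet, Teal}: R1→Teal 2·7=14, R2→Blue 3·8=24, R3→Violet 2·5=10. Service 48; fixed 93; total 141.
No other subset beats 81.

Minimum total cost: 81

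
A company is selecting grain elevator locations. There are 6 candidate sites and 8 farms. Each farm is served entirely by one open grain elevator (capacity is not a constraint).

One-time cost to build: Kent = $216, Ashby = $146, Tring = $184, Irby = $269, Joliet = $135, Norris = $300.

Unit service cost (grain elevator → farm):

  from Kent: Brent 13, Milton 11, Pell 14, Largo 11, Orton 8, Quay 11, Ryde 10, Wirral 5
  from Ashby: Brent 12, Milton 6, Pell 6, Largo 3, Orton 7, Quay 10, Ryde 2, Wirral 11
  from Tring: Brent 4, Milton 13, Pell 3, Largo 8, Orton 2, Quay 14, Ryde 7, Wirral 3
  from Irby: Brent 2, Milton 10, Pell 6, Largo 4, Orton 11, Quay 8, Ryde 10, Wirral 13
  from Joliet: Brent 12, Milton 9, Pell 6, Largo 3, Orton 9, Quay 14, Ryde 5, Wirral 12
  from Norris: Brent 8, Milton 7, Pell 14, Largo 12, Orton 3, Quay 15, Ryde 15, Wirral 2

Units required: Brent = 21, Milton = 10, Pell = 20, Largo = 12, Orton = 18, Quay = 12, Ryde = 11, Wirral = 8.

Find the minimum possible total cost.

For any fixed open set, each farm goes to its cheapest open site; total = fixed + service.
{Ashby, Tring}: Brent→Tring 4·21=84, Milton→Ashby 6·10=60, Pell→Tring 3·20=60, Largo→Ashby 3·12=36, Orton→Tring 2·18=36, Quay→Ashby 10·12=120, Ryde→Ashby 2·11=22, Wirral→Tring 3·8=24. Service 442; fixed 330; total 772.
{Tring}: service 675 + fixed 184 = 859
{Tring, Joliet}: service 553 + fixed 319 = 872
{Kent, Ashby, Tring, Irby, Joliet, Norris}: Brent→Irby 2·21=42, Milton→Ashby 6·10=60, Pell→Tring 3·20=60, Largo→Ashby 3·12=36, Orton→Tring 2·18=36, Quay→Irby 8·12=96, Ryde→Ashby 2·11=22, Wirral→Norris 2·8=16. Service 368; fixed 1250; total 1618.
No other subset beats 772.

Minimum total cost: 772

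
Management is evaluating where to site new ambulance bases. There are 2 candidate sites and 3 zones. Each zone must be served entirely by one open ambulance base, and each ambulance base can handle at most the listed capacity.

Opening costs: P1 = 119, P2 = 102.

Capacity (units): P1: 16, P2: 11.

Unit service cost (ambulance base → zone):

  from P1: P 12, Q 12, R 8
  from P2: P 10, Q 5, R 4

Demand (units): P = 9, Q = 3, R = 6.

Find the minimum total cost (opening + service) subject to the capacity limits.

Open {P1, P2}: P→P1 12·9=108, Q→P2 5·3=15, R→P2 4·6=24.
Loads: P1 carries 9/16, P2 carries 9/11. Service 147; fixed 221; total 368.
Next best feasible plan costs 389.

Minimum total cost: 368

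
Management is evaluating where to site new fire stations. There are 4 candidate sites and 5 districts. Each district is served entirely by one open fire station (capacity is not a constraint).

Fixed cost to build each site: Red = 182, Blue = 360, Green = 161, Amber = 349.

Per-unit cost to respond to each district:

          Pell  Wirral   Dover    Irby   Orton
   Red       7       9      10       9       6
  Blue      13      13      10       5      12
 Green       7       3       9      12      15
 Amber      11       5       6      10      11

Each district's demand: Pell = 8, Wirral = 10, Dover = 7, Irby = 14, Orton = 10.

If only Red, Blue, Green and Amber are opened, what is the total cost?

Each district is assigned to its cheapest site among the open ones.
{Red, Blue, Green, Amber}: Pell→Red 7·8=56, Wirral→Green 3·10=30, Dover→Amber 6·7=42, Irby→Blue 5·14=70, Orton→Red 6·10=60. Service 258; fixed 1052; total 1310.

Total cost: 1310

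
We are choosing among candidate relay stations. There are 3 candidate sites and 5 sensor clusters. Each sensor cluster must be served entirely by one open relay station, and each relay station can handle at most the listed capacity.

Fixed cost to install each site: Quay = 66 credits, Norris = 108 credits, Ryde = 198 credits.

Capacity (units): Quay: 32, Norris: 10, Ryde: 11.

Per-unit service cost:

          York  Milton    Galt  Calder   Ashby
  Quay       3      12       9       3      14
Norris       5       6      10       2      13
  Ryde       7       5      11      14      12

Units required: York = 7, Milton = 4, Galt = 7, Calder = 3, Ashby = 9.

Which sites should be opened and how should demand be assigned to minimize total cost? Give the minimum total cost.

Minimum total cost: 333

Open {Quay}: York→Quay 3·7=21, Milton→Quay 12·4=48, Galt→Quay 9·7=63, Calder→Quay 3·3=9, Ashby→Quay 14·9=126.
Loads: Quay carries 30/32. Service 267; fixed 66; total 333.
Next best feasible plan costs 414.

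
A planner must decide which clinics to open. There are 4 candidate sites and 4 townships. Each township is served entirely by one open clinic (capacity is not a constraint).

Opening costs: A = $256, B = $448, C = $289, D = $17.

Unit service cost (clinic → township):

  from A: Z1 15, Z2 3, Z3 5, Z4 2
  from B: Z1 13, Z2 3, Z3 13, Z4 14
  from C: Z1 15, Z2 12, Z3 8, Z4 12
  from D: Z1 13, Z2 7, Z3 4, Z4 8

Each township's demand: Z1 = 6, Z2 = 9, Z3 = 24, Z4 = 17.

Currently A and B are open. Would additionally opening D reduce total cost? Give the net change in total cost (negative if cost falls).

Yes — net change −7 (cost falls by 7).

Current service cost with {A, B}: 259.
Adding D: each township re-picks its cheapest; new service cost 235, saving 24.
Extra fixed cost: 17. Net change = 17 − 24 = -7.
(Totals: 963 → 956.)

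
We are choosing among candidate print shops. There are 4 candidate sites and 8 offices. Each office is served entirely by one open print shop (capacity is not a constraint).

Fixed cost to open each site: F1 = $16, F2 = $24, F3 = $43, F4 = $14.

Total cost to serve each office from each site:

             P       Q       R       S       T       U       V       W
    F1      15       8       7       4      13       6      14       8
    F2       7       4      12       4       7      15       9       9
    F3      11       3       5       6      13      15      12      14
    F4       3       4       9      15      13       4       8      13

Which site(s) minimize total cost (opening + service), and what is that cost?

For any fixed open set, each office goes to its cheapest open site; total = fixed + service.
{F1, F4}: P→F4 3, Q→F4 4, R→F1 7, S→F1 4, T→F1 13, U→F4 4, V→F4 8, W→F1 8. Service 51; fixed 30; total 81.
{F4}: service 69 + fixed 14 = 83
{F2, F4}: service 48 + fixed 38 = 86
{F1, F2, F3, F4}: P→F4 3, Q→F3 3, R→F3 5, S→F1 4, T→F2 7, U→F4 4, V→F4 8, W→F1 8. Service 42; fixed 97; total 139.
(All 15 nonempty subsets were checked; F1 and F4 is lowest.)

Open F1 and F4; minimum total cost 81.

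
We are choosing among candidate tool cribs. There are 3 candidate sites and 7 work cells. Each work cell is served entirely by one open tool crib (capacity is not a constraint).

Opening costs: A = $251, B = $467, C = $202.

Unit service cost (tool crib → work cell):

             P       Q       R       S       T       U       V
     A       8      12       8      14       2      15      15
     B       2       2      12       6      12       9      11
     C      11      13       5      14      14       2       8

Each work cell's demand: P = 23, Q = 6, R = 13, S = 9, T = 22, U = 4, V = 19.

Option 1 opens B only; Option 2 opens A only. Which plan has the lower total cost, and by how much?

Option 1: {B}: P→B 2·23=46, Q→B 2·6=12, R→B 12·13=156, S→B 6·9=54, T→B 12·22=264, U→B 9·4=36, V→B 11·19=209. Service 777; fixed 467; total 1244.
Option 2: {A}: P→A 8·23=184, Q→A 12·6=72, R→A 8·13=104, S→A 14·9=126, T→A 2·22=44, U→A 15·4=60, V→A 15·19=285. Service 875; fixed 251; total 1126.
Difference: |1244 − 1126| = 118.

Option 2 is cheaper by 118.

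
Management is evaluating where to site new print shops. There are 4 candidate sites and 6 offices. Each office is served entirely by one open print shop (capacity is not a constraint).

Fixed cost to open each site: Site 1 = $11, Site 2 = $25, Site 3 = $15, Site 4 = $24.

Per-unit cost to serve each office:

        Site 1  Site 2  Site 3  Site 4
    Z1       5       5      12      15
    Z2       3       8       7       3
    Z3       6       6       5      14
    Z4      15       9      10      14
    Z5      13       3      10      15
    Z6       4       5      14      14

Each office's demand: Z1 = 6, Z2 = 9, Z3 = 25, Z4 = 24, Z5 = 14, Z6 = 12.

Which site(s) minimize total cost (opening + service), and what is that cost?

For any fixed open set, each office goes to its cheapest open site; total = fixed + service.
{Site 1, Site 2, Site 3}: Z1→Site 1 5·6=30, Z2→Site 1 3·9=27, Z3→Site 3 5·25=125, Z4→Site 2 9·24=216, Z5→Site 2 3·14=42, Z6→Site 1 4·12=48. Service 488; fixed 51; total 539.
{Site 1, Site 2}: Z1→Site 1 5·6=30, Z2→Site 1 3·9=27, Z3→Site 1 6·25=150, Z4→Site 2 9·24=216, Z5→Site 2 3·14=42, Z6→Site 1 4·12=48. Service 513; fixed 36; total 549.
{Site 1, Site 2, Site 3, Site 4}: service 488 + fixed 75 = 563
{Site 1}: service 797 + fixed 11 = 808
No other subset beats 539.

Open Site 1, Site 2 and Site 3; minimum total cost 539.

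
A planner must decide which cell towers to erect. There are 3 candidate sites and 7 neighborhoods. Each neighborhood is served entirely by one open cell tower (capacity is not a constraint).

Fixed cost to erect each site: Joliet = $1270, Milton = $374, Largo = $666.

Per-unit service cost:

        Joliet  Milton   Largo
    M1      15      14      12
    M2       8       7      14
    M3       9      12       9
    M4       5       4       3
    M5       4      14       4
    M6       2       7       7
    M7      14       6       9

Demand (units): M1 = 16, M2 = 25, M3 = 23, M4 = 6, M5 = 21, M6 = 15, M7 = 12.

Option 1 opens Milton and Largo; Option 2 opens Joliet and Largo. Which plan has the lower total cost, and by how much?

Option 1 is cheaper by 882.

Option 1: {Milton, Largo}: M1→Largo 12·16=192, M2→Milton 7·25=175, M3→Largo 9·23=207, M4→Largo 3·6=18, M5→Largo 4·21=84, M6→Milton 7·15=105, M7→Milton 6·12=72. Service 853; fixed 1040; total 1893.
Option 2: {Joliet, Largo}: M1→Largo 12·16=192, M2→Joliet 8·25=200, M3→Joliet 9·23=207, M4→Largo 3·6=18, M5→Joliet 4·21=84, M6→Joliet 2·15=30, M7→Largo 9·12=108. Service 839; fixed 1936; total 2775.
Difference: |1893 − 2775| = 882.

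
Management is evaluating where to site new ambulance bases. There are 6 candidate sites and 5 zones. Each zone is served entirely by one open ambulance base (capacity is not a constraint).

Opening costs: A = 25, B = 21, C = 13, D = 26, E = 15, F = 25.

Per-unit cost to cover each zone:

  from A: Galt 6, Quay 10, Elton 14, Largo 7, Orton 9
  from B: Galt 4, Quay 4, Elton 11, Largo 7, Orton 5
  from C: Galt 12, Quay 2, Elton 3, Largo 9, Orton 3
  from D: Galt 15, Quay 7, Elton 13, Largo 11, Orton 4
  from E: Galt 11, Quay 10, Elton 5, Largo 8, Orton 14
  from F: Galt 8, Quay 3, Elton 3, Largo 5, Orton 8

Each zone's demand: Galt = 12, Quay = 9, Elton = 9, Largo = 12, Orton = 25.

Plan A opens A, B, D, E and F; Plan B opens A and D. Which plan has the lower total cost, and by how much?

Plan A: {A, B, D, E, F}: Galt→B 4·12=48, Quay→F 3·9=27, Elton→F 3·9=27, Largo→F 5·12=60, Orton→D 4·25=100. Service 262; fixed 112; total 374.
Plan B: {A, D}: Galt→A 6·12=72, Quay→D 7·9=63, Elton→D 13·9=117, Largo→A 7·12=84, Orton→D 4·25=100. Service 436; fixed 51; total 487.
Difference: |374 − 487| = 113.

Plan A is cheaper by 113.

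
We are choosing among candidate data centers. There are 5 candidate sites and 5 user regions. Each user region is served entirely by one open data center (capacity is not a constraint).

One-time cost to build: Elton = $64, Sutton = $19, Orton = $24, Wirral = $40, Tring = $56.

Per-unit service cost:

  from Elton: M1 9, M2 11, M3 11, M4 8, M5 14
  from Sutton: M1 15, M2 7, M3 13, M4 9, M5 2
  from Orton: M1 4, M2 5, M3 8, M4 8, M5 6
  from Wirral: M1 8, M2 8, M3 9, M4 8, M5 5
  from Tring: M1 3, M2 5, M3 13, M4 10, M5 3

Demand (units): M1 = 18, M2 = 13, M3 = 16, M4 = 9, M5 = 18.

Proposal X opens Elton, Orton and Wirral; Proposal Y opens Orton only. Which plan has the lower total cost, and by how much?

Proposal X: {Elton, Orton, Wirral}: M1→Orton 4·18=72, M2→Orton 5·13=65, M3→Orton 8·16=128, M4→Elton 8·9=72, M5→Wirral 5·18=90. Service 427; fixed 128; total 555.
Proposal Y: {Orton}: M1→Orton 4·18=72, M2→Orton 5·13=65, M3→Orton 8·16=128, M4→Orton 8·9=72, M5→Orton 6·18=108. Service 445; fixed 24; total 469.
Difference: |555 − 469| = 86.

Proposal Y is cheaper by 86.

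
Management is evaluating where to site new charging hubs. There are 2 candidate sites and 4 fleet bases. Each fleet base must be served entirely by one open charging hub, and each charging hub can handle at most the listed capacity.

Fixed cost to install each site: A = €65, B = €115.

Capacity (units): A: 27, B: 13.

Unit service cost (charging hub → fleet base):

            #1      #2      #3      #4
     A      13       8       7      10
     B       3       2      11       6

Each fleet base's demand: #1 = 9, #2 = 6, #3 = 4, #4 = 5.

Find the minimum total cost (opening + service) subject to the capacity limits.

Minimum total cost: 308

Open {A}: #1→A 13·9=117, #2→A 8·6=48, #3→A 7·4=28, #4→A 10·5=50.
Loads: A carries 24/27. Service 243; fixed 65; total 308.
Next best feasible plan costs 333.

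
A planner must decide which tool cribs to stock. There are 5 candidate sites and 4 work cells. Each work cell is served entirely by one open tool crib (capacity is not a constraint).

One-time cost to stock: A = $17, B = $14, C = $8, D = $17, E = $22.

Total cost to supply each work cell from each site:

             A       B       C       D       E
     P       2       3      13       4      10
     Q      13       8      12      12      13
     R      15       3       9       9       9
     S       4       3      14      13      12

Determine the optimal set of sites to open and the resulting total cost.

Open B only; minimum total cost 31.

For any fixed open set, each work cell goes to its cheapest open site; total = fixed + service.
{B}: P→B 3, Q→B 8, R→B 3, S→B 3. Service 17; fixed 14; total 31.
{B, C}: P→B 3, Q→B 8, R→B 3, S→B 3. Service 17; fixed 22; total 39.
{A, B}: service 16 + fixed 31 = 47
{A, B, C, D, E}: service 16 + fixed 78 = 94
No other subset beats 31.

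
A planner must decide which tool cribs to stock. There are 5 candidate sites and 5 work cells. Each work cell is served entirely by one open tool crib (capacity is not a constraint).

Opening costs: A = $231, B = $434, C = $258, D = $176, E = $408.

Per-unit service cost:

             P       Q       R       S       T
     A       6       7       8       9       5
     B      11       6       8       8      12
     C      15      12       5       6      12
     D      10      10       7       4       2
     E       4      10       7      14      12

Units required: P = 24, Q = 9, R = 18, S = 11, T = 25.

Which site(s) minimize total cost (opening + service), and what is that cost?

Open D only; minimum total cost 726.

For any fixed open set, each work cell goes to its cheapest open site; total = fixed + service.
{D}: P→D 10·24=240, Q→D 10·9=90, R→D 7·18=126, S→D 4·11=44, T→D 2·25=50. Service 550; fixed 176; total 726.
{A}: service 575 + fixed 231 = 806
{A, D}: service 427 + fixed 407 = 834
{A, B, C, D, E}: P→E 4·24=96, Q→B 6·9=54, R→C 5·18=90, S→D 4·11=44, T→D 2·25=50. Service 334; fixed 1507; total 1841.
No other subset beats 726.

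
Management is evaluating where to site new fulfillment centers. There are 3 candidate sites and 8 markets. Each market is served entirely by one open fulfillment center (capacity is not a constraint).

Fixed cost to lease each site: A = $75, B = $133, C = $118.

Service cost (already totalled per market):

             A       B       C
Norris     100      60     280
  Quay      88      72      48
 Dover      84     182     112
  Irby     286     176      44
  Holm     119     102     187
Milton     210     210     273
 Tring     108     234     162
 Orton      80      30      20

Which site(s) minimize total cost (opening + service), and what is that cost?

For any fixed open set, each market goes to its cheapest open site; total = fixed + service.
{A, C}: Norris→A 100, Quay→C 48, Dover→A 84, Irby→C 44, Holm→A 119, Milton→A 210, Tring→A 108, Orton→C 20. Service 733; fixed 193; total 926.
{A, B, C}: service 676 + fixed 326 = 1002
{B, C}: service 758 + fixed 251 = 1009
{A}: Norris→A 100, Quay→A 88, Dover→A 84, Irby→A 286, Holm→A 119, Milton→A 210, Tring→A 108, Orton→A 80. Service 1075; fixed 75; total 1150.
No other subset beats 926.

Open A and C; minimum total cost 926.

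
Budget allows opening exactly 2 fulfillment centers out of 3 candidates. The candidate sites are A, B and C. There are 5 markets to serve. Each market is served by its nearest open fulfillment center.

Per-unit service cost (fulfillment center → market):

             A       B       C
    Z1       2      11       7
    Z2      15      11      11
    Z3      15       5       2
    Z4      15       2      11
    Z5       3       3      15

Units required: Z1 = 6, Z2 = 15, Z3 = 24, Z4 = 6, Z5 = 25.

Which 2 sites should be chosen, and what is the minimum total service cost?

Choose B and C; total service cost 342.

With exactly 2 open, each market uses its cheapest among the chosen.
{B, C}: Z1→C 7·6=42, Z2→B 11·15=165, Z3→C 2·24=48, Z4→B 2·6=12, Z5→B 3·25=75. Service cost 342.
{A, C}: service cost 366
{A, B}: service cost 384
Among all 3 size-2 choices, {B, C} is lowest.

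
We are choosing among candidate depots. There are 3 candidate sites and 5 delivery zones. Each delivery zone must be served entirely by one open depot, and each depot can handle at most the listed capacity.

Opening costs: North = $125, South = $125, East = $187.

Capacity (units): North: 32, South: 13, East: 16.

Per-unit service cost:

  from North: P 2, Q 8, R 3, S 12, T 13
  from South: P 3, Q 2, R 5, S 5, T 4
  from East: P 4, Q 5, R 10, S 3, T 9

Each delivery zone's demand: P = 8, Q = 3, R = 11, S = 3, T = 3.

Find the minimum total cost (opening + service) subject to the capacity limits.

Minimum total cost: 273

Open {North}: P→North 2·8=16, Q→North 8·3=24, R→North 3·11=33, S→North 12·3=36, T→North 13·3=39.
Loads: North carries 28/32. Service 148; fixed 125; total 273.
Next best feasible plan costs 332.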